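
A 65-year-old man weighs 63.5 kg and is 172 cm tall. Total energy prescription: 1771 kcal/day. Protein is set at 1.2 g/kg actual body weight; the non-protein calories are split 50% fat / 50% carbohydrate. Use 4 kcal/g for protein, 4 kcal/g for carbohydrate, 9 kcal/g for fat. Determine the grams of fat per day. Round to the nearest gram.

Protein = 1.2 × 63.5 = 76.2 g → 76.2 × 4 = 304.8 kcal.
Non-protein calories = 1771 − 304.8 = 1466.2 kcal.
Fat: 50% × 1466.2 = 733.1 kcal; carbohydrate: 733.1 kcal.
Fat: 733.1 kcal ÷ 9 kcal/g = 81.4556 g.

81 g/day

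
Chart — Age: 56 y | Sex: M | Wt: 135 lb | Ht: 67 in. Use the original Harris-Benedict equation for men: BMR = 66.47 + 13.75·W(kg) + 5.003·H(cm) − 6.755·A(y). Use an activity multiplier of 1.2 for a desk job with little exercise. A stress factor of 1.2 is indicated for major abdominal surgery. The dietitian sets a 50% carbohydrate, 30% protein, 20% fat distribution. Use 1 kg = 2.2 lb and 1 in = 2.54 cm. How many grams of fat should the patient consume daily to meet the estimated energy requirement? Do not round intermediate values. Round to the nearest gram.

44 g/day

Convert to metric: weight = 135 ÷ 2.2 = 61.3636 kg; height = 67 × 2.54 = 170.18 cm.
Harris-Benedict: BMR = 66.47 + 13.75(61.3636) + 5.003(170.18) − 6.755(56) = 1383.3505 kcal/day.
TEE = 1383.3505 × 1.2 = 1660.0206 kcal/day.
With stress factor 1.2: 1660.0206 × 1.2 = 1992.0248 kcal/day.
Fat energy = 20% × 1992.0248 = 398.405 kcal.
Fat = 398.405 ÷ 9 kcal/g = 44.2672 g.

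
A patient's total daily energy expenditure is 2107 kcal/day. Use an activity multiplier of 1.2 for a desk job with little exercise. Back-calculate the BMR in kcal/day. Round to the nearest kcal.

1756 kcal/day

BMR = TEE ÷ activity factor = 2107 ÷ 1.2 = 1755.8333 kcal/day.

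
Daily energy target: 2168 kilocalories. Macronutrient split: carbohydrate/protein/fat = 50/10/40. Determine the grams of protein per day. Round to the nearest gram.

Protein energy = 10% × 2168 = 216.8 kcal.
At 4 kcal/g: 216.8 ÷ 4 = 54.2 g.

54 g/day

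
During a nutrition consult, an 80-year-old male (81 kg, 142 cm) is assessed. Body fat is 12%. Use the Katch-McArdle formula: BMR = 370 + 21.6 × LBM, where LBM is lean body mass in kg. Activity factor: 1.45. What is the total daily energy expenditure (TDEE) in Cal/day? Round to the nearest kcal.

2769 Cal/day

LBM = 81 × (1 − 0.12) = 71.28 kg. Katch-McArdle: BMR = 370 + 21.6 × 71.28 = 1909.648 kcal/day.
TEE = BMR × activity factor = 1909.648 × 1.45 = 2768.9896 kcal/day.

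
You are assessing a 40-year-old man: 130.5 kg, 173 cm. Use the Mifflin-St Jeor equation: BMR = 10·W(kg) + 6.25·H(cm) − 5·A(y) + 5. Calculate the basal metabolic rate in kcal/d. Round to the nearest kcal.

2191 kcal/d

Mifflin-St Jeor (male): BMR = 10(130.5) + 6.25(173) − 5(40) + 5 = 1305 + 1081.25 − 200 + 5 = 2191.25 kcal/day.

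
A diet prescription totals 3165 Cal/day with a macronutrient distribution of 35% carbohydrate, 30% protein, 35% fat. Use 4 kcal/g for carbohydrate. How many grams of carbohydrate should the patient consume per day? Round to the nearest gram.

Carbohydrate energy = 35% × 3165 = 1107.75 kcal.
At 4 kcal/g: 1107.75 ÷ 4 = 276.9375 g.

277 g/day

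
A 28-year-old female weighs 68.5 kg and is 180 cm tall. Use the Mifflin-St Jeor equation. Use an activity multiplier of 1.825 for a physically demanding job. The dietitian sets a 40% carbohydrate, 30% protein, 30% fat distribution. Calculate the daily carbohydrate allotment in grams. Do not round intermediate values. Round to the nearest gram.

275 g/day

Mifflin-St Jeor (female): BMR = 10(68.5) + 6.25(180) − 5(28) − 161 = 685 + 1125 − 140 − 161 = 1509 kcal/day.
TEE = 1509 × 1.825 = 2753.925 kcal/day.
Carbohydrate energy = 40% × 2753.925 = 1101.57 kcal.
Carbohydrate = 1101.57 ÷ 4 kcal/g = 275.3925 g.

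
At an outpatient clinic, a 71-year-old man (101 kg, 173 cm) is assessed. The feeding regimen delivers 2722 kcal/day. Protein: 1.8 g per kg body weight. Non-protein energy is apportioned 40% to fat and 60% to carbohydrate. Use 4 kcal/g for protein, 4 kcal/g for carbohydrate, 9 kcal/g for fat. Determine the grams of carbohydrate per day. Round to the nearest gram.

Protein = 1.8 × 101 = 181.8 g → 181.8 × 4 = 727.2 kcal.
Non-protein calories = 2722 − 727.2 = 1994.8 kcal.
Fat: 40% × 1994.8 = 797.92 kcal; carbohydrate: 1196.88 kcal.
Carbohydrate: 1196.88 kcal ÷ 4 kcal/g = 299.22 g.

299 g/day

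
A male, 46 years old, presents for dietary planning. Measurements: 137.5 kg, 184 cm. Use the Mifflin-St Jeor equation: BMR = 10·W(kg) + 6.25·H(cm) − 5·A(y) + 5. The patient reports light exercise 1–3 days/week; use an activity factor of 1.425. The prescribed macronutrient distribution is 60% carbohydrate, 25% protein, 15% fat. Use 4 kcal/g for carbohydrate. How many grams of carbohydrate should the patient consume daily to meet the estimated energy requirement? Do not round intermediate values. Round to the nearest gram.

492 g/day

Mifflin-St Jeor (male): BMR = 10(137.5) + 6.25(184) − 5(46) + 5 = 1375 + 1150 − 230 + 5 = 2300 kcal/day.
TEE = 2300 × 1.425 = 3277.5 kcal/day.
Carbohydrate energy = 60% × 3277.5 = 1966.5 kcal.
Carbohydrate = 1966.5 ÷ 4 kcal/g = 491.625 g.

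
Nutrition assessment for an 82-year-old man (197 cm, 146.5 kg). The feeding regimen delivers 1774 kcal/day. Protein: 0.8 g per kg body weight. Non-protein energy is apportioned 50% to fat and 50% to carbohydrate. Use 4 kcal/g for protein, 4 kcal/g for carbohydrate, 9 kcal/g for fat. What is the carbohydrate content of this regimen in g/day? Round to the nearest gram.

Protein = 0.8 × 146.5 = 117.2 g → 117.2 × 4 = 468.8 kcal.
Non-protein calories = 1774 − 468.8 = 1305.2 kcal.
Fat: 50% × 1305.2 = 652.6 kcal; carbohydrate: 652.6 kcal.
Carbohydrate: 652.6 kcal ÷ 4 kcal/g = 163.15 g.

163 g/day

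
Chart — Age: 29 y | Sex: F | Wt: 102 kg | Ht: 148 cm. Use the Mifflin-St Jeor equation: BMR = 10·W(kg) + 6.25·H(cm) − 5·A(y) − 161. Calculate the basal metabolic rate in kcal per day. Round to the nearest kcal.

1639 kcal per day

Mifflin-St Jeor (female): BMR = 10(102) + 6.25(148) − 5(29) − 161 = 1020 + 925 − 145 − 161 = 1639 kcal/day.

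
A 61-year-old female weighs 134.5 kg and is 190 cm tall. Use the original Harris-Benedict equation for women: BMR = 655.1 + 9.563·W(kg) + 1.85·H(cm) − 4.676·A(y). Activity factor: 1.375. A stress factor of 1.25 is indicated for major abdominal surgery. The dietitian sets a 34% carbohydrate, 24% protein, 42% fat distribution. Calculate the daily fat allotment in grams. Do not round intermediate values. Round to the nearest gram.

161 g/day

Harris-Benedict: BMR = 655.1 + 9.563(134.5) + 1.85(190) − 4.676(61) = 2007.5875 kcal/day.
TEE = 2007.5875 × 1.375 = 2760.4328 kcal/day.
With stress factor 1.25: 2760.4328 × 1.25 = 3450.541 kcal/day.
Fat energy = 42% × 3450.541 = 1449.2272 kcal.
Fat = 1449.2272 ÷ 9 kcal/g = 161.0252 g.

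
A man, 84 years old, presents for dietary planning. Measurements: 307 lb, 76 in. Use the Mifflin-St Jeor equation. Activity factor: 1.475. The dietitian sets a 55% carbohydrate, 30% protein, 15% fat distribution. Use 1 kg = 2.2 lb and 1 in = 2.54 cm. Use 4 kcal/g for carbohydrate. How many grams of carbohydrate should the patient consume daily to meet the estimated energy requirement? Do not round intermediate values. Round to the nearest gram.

444 g/day

Convert to metric: weight = 307 ÷ 2.2 = 139.5455 kg; height = 76 × 2.54 = 193.04 cm.
Mifflin-St Jeor (male): BMR = 10(139.5455) + 6.25(193.04) − 5(84) + 5 = 1395.4545 + 1206.5 − 420 + 5 = 2186.9545 kcal/day.
TEE = 2186.9545 × 1.475 = 3225.758 kcal/day.
Carbohydrate energy = 55% × 3225.758 = 1774.1669 kcal.
Carbohydrate = 1774.1669 ÷ 4 kcal/g = 443.5417 g.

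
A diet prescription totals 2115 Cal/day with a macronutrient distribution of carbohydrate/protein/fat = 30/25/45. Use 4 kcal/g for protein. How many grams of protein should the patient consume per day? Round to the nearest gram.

Protein energy = 25% × 2115 = 528.75 kcal.
At 4 kcal/g: 528.75 ÷ 4 = 132.1875 g.

132 g/day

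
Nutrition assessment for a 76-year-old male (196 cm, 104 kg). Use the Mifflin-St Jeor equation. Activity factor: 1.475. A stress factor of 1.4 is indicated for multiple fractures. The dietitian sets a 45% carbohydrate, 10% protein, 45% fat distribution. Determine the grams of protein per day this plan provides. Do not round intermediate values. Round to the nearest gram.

Mifflin-St Jeor (male): BMR = 10(104) + 6.25(196) − 5(76) + 5 = 1040 + 1225 − 380 + 5 = 1890 kcal/day.
TEE = 1890 × 1.475 = 2787.75 kcal/day.
With stress factor 1.4: 2787.75 × 1.4 = 3902.85 kcal/day.
Protein energy = 10% × 3902.85 = 390.285 kcal.
Protein = 390.285 ÷ 4 kcal/g = 97.5713 g.

98 g/day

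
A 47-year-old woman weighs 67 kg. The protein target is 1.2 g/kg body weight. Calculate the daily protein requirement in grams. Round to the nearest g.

80 g/day

Protein = 1.2 g/kg × 67 kg = 80.4 g/day.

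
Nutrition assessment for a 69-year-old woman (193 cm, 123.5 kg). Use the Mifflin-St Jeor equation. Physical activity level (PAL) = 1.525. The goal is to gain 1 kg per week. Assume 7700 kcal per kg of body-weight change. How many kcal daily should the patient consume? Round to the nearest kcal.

4051 kcal daily

Mifflin-St Jeor (female): BMR = 10(123.5) + 6.25(193) − 5(69) − 161 = 1235 + 1206.25 − 345 − 161 = 1935.25 kcal/day.
TEE = 1935.25 × 1.525 = 2951.2563 kcal/day.
Required daily surplus = 1 × 7700 ÷ 7 = 1100 kcal/day.
Target intake = 2951.2563 + 1100 = 4051.2563 kcal/day.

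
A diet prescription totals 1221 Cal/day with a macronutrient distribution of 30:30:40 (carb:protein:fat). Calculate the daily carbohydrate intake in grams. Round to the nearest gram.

Carbohydrate energy = 30% × 1221 = 366.3 kcal.
At 4 kcal/g: 366.3 ÷ 4 = 91.575 g.

92 g/day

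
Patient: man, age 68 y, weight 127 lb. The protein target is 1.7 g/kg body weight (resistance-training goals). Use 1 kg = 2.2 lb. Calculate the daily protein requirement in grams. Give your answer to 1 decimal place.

98.1 g/day

Weight in kg = 127 ÷ 2.2 = 57.7273 kg.
Protein = 1.7 g/kg × 57.7273 kg = 98.1364 g/day.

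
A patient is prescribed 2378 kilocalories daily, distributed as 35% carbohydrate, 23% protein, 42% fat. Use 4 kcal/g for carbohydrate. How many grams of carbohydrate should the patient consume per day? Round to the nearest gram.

208 g/day

Carbohydrate energy = 35% × 2378 = 832.3 kcal.
At 4 kcal/g: 832.3 ÷ 4 = 208.075 g.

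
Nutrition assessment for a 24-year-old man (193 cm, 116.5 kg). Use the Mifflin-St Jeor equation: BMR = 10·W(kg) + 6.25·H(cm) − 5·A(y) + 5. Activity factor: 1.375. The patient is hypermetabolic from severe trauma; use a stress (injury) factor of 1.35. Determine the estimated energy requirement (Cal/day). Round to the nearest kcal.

4188 Cal/day

Mifflin-St Jeor (male): BMR = 10(116.5) + 6.25(193) − 5(24) + 5 = 1165 + 1206.25 − 120 + 5 = 2256.25 kcal/day.
TEE = BMR × activity factor = 2256.25 × 1.375 = 3102.3438 kcal/day.
Apply stress factor: 3102.3438 × 1.35 = 4188.1641 kcal/day.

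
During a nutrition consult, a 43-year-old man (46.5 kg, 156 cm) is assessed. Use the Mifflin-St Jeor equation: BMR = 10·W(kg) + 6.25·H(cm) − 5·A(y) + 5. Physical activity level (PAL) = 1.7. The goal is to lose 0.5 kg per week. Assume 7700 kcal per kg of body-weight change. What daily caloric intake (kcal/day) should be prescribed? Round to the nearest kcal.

Mifflin-St Jeor (male): BMR = 10(46.5) + 6.25(156) − 5(43) + 5 = 465 + 975 − 215 + 5 = 1230 kcal/day.
TEE = 1230 × 1.7 = 2091 kcal/day.
Required daily deficit = 0.5 × 7700 ÷ 7 = 550 kcal/day.
Target intake = 2091 − 550 = 1541 kcal/day.

1541 kcal/day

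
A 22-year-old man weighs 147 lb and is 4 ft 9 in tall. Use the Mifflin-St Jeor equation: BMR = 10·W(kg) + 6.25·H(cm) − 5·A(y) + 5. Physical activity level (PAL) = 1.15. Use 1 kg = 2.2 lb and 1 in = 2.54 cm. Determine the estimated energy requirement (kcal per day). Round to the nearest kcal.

Convert to metric: weight = 147 ÷ 2.2 = 66.8182 kg; height = (4×12 + 9) × 2.54 = 57 × 2.54 = 144.78 cm.
Mifflin-St Jeor (male): BMR = 10(66.8182) + 6.25(144.78) − 5(22) + 5 = 668.1818 + 904.875 − 110 + 5 = 1468.0568 kcal/day.
TEE = BMR × activity factor = 1468.0568 × 1.15 = 1688.2653 kcal/day.

1688 kcal per day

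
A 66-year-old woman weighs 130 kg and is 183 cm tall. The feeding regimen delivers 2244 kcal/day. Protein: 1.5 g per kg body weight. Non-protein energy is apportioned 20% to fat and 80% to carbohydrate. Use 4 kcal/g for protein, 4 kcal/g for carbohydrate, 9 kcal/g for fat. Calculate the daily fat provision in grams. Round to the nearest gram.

Protein = 1.5 × 130 = 195 g → 195 × 4 = 780 kcal.
Non-protein calories = 2244 − 780 = 1464 kcal.
Fat: 20% × 1464 = 292.8 kcal; carbohydrate: 1171.2 kcal.
Fat: 292.8 kcal ÷ 9 kcal/g = 32.5333 g.

33 g/day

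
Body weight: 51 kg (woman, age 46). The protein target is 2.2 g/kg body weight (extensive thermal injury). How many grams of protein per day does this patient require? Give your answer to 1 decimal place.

112.2 g/day

Protein = 2.2 g/kg × 51 kg = 112.2 g/day.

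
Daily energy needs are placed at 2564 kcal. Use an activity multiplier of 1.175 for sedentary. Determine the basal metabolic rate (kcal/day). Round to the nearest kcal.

BMR = TEE ÷ activity factor = 2564 ÷ 1.175 = 2182.1277 kcal/day.

2182 kcal/day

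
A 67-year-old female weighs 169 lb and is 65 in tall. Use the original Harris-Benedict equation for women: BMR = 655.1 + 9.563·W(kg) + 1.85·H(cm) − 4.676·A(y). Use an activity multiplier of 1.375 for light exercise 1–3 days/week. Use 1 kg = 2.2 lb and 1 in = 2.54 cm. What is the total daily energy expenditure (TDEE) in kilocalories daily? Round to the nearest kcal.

1900 kilocalories daily

Convert to metric: weight = 169 ÷ 2.2 = 76.8182 kg; height = 65 × 2.54 = 165.1 cm.
Harris-Benedict: BMR = 655.1 + 9.563(76.8182) + 1.85(165.1) − 4.676(67) = 1381.8553 kcal/day.
TEE = BMR × activity factor = 1381.8553 × 1.375 = 1900.051 kcal/day.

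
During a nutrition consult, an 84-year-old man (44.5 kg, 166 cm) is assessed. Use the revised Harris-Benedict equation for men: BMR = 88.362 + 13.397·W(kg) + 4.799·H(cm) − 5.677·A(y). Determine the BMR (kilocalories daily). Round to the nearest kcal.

1004 kilocalories daily

Harris-Benedict: BMR = 88.362 + 13.397(44.5) + 4.799(166) − 5.677(84) = 1004.2945 kcal/day.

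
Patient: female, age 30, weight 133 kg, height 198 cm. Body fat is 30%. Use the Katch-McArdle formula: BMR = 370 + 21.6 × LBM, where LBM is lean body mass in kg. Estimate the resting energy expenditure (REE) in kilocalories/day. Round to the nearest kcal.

LBM = 133 × (1 − 0.3) = 93.1 kg. Katch-McArdle: BMR = 370 + 21.6 × 93.1 = 2380.96 kcal/day.

2381 kilocalories/day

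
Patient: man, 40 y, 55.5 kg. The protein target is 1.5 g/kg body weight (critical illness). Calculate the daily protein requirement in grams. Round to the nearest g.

Protein = 1.5 g/kg × 55.5 kg = 83.25 g/day.

83 g/day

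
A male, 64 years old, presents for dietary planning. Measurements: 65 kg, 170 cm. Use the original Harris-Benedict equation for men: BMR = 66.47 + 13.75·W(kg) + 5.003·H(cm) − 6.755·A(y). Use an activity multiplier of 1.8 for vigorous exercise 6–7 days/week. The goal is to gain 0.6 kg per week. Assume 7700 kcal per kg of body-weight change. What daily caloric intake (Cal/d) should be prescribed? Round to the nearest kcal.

3141 Cal/d

Harris-Benedict: BMR = 66.47 + 13.75(65) + 5.003(170) − 6.755(64) = 1378.41 kcal/day.
TEE = 1378.41 × 1.8 = 2481.138 kcal/day.
Required daily surplus = 0.6 × 7700 ÷ 7 = 660 kcal/day.
Target intake = 2481.138 + 660 = 3141.138 kcal/day.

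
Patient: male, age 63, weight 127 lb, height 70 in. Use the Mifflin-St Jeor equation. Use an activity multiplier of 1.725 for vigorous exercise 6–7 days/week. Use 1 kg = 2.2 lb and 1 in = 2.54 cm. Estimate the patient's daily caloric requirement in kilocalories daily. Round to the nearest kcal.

Convert to metric: weight = 127 ÷ 2.2 = 57.7273 kg; height = 70 × 2.54 = 177.8 cm.
Mifflin-St Jeor (male): BMR = 10(57.7273) + 6.25(177.8) − 5(63) + 5 = 577.2727 + 1111.25 − 315 + 5 = 1378.5227 kcal/day.
TEE = BMR × activity factor = 1378.5227 × 1.725 = 2377.9517 kcal/day.

2378 kilocalories daily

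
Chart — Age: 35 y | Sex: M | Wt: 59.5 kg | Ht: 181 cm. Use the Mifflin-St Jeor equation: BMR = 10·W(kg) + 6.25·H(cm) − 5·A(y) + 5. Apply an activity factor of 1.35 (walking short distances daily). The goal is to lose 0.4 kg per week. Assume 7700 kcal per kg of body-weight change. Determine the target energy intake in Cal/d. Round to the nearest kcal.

1661 Cal/d

Mifflin-St Jeor (male): BMR = 10(59.5) + 6.25(181) − 5(35) + 5 = 595 + 1131.25 − 175 + 5 = 1556.25 kcal/day.
TEE = 1556.25 × 1.35 = 2100.9375 kcal/day.
Required daily deficit = 0.4 × 7700 ÷ 7 = 440 kcal/day.
Target intake = 2100.9375 − 440 = 1660.9375 kcal/day.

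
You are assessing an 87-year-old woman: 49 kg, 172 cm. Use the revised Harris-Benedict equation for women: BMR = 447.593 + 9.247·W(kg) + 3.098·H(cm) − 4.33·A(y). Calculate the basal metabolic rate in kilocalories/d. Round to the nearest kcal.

1057 kilocalories/d

Harris-Benedict: BMR = 447.593 + 9.247(49) + 3.098(172) − 4.33(87) = 1056.842 kcal/day.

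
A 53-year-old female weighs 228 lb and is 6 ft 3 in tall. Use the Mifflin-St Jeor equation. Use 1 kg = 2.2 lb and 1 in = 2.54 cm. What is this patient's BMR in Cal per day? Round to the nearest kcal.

1801 Cal per day

Convert to metric: weight = 228 ÷ 2.2 = 103.6364 kg; height = (6×12 + 3) × 2.54 = 75 × 2.54 = 190.5 cm.
Mifflin-St Jeor (female): BMR = 10(103.6364) + 6.25(190.5) − 5(53) − 161 = 1036.3636 + 1190.625 − 265 − 161 = 1800.9886 kcal/day.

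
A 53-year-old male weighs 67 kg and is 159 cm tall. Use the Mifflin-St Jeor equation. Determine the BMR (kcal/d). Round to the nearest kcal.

1404 kcal/d

Mifflin-St Jeor (male): BMR = 10(67) + 6.25(159) − 5(53) + 5 = 670 + 993.75 − 265 + 5 = 1403.75 kcal/day.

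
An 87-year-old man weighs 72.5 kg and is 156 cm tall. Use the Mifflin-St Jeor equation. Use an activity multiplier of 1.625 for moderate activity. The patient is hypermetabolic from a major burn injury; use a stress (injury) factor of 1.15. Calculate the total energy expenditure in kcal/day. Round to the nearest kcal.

2373 kcal/day

Mifflin-St Jeor (male): BMR = 10(72.5) + 6.25(156) − 5(87) + 5 = 725 + 975 − 435 + 5 = 1270 kcal/day.
TEE = BMR × activity factor = 1270 × 1.625 = 2063.75 kcal/day.
Apply stress factor: 2063.75 × 1.15 = 2373.3125 kcal/day.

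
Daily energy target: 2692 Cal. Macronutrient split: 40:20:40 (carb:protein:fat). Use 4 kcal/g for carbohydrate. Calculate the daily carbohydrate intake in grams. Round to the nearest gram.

Carbohydrate energy = 40% × 2692 = 1076.8 kcal.
At 4 kcal/g: 1076.8 ÷ 4 = 269.2 g.

269 g/day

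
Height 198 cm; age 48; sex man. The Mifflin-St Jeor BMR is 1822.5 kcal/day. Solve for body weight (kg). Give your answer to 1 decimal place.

1822.5 = 10·W + 6.25(198) − 5(48) + 5
10·W = 1822.5 − 1002.5 = 820, so W = 82 kg.

82.0 kg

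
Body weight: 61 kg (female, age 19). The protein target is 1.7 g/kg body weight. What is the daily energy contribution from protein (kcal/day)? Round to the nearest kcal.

Protein = 1.7 g/kg × 61 kg = 103.7 g/day.
Protein energy = 103.7 g × 4 kcal/g = 414.8 kcal/day.

415 kcal/day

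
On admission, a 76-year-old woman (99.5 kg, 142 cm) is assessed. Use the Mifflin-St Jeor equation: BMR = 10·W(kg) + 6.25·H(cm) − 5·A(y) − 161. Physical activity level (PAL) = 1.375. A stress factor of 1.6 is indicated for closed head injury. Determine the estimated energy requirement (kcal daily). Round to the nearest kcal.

Mifflin-St Jeor (female): BMR = 10(99.5) + 6.25(142) − 5(76) − 161 = 995 + 887.5 − 380 − 161 = 1341.5 kcal/day.
TEE = BMR × activity factor = 1341.5 × 1.375 = 1844.5625 kcal/day.
Apply stress factor: 1844.5625 × 1.6 = 2951.3 kcal/day.

2951 kcal daily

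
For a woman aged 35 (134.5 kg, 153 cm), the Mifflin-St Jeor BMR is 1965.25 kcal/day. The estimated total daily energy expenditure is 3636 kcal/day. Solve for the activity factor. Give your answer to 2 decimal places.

Activity factor = TEE ÷ BMR = 3636 ÷ 1965.25 = 1.85.

1.85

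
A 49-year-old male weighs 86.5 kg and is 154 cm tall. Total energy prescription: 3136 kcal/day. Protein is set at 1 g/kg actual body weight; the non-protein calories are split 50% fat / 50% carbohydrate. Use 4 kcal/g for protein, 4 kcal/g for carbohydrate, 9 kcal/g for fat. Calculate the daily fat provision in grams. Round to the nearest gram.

155 g/day

Protein = 1 × 86.5 = 86.5 g → 86.5 × 4 = 346 kcal.
Non-protein calories = 3136 − 346 = 2790 kcal.
Fat: 50% × 2790 = 1395 kcal; carbohydrate: 1395 kcal.
Fat: 1395 kcal ÷ 9 kcal/g = 155 g.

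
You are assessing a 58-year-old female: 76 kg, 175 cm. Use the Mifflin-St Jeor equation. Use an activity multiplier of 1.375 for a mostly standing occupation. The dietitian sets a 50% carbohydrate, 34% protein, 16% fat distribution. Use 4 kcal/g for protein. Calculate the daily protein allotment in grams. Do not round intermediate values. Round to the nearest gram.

Mifflin-St Jeor (female): BMR = 10(76) + 6.25(175) − 5(58) − 161 = 760 + 1093.75 − 290 − 161 = 1402.75 kcal/day.
TEE = 1402.75 × 1.375 = 1928.7813 kcal/day.
Protein energy = 34% × 1928.7813 = 655.7856 kcal.
Protein = 655.7856 ÷ 4 kcal/g = 163.9464 g.

164 g/day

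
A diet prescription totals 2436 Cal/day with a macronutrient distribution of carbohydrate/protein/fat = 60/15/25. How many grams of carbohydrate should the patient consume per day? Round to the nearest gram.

365 g/day

Carbohydrate energy = 60% × 2436 = 1461.6 kcal.
At 4 kcal/g: 1461.6 ÷ 4 = 365.4 g.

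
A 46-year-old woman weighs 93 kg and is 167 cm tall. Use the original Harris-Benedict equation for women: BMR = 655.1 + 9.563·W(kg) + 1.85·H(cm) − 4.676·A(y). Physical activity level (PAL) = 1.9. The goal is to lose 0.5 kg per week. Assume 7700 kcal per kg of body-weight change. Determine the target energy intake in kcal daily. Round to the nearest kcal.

2563 kcal daily

Harris-Benedict: BMR = 655.1 + 9.563(93) + 1.85(167) − 4.676(46) = 1638.313 kcal/day.
TEE = 1638.313 × 1.9 = 3112.7947 kcal/day.
Required daily deficit = 0.5 × 7700 ÷ 7 = 550 kcal/day.
Target intake = 3112.7947 − 550 = 2562.7947 kcal/day.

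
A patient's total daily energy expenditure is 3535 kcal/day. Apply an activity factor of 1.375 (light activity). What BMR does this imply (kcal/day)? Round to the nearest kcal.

2571 kcal/day

BMR = TEE ÷ activity factor = 3535 ÷ 1.375 = 2570.9091 kcal/day.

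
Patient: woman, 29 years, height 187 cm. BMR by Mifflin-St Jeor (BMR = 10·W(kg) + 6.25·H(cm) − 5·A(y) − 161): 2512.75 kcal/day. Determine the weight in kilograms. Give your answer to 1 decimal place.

2512.75 = 10·W + 6.25(187) − 5(29) − 161
10·W = 2512.75 − 862.75 = 1650, so W = 165 kg.

165.0 kg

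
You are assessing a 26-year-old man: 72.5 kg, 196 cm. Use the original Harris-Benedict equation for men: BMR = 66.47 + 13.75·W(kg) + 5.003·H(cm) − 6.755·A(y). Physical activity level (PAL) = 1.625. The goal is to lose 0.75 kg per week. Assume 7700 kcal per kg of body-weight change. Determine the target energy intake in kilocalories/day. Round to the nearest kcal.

Harris-Benedict: BMR = 66.47 + 13.75(72.5) + 5.003(196) − 6.755(26) = 1868.303 kcal/day.
TEE = 1868.303 × 1.625 = 3035.9924 kcal/day.
Required daily deficit = 0.75 × 7700 ÷ 7 = 825 kcal/day.
Target intake = 3035.9924 − 825 = 2210.9924 kcal/day.

2211 kilocalories/day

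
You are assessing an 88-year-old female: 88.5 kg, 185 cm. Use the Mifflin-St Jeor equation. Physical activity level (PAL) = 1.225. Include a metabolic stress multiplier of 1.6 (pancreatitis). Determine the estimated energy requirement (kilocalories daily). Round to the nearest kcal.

2823 kilocalories daily

Mifflin-St Jeor (female): BMR = 10(88.5) + 6.25(185) − 5(88) − 161 = 885 + 1156.25 − 440 − 161 = 1440.25 kcal/day.
TEE = BMR × activity factor = 1440.25 × 1.225 = 1764.3063 kcal/day.
Apply stress factor: 1764.3063 × 1.6 = 2822.89 kcal/day.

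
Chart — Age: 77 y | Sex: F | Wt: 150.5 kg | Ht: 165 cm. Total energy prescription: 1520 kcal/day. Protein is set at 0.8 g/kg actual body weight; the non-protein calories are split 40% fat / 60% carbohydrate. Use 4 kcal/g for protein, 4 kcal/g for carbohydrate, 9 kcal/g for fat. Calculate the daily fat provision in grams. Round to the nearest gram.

Protein = 0.8 × 150.5 = 120.4 g → 120.4 × 4 = 481.6 kcal.
Non-protein calories = 1520 − 481.6 = 1038.4 kcal.
Fat: 40% × 1038.4 = 415.36 kcal; carbohydrate: 623.04 kcal.
Fat: 415.36 kcal ÷ 9 kcal/g = 46.1511 g.

46 g/day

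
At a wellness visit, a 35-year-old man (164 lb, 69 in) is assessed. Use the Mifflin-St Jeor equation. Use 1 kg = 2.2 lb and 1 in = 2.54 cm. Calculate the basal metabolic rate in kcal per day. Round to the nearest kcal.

1671 kcal per day

Convert to metric: weight = 164 ÷ 2.2 = 74.5455 kg; height = 69 × 2.54 = 175.26 cm.
Mifflin-St Jeor (male): BMR = 10(74.5455) + 6.25(175.26) − 5(35) + 5 = 745.4545 + 1095.375 − 175 + 5 = 1670.8295 kcal/day.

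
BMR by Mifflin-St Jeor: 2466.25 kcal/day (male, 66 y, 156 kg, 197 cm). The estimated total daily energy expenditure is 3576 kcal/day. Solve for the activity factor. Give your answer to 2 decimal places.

Activity factor = TEE ÷ BMR = 3576 ÷ 2466.25 = 1.45.

1.45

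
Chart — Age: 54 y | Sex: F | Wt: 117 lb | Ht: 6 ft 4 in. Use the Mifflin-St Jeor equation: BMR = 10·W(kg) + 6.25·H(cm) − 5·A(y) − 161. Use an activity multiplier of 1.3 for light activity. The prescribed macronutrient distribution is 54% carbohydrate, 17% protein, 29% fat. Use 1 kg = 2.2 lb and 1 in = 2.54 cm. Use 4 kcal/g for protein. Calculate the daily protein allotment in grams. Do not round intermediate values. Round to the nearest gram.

72 g/day

Convert to metric: weight = 117 ÷ 2.2 = 53.1818 kg; height = (6×12 + 4) × 2.54 = 76 × 2.54 = 193.04 cm.
Mifflin-St Jeor (female): BMR = 10(53.1818) + 6.25(193.04) − 5(54) − 161 = 531.8182 + 1206.5 − 270 − 161 = 1307.3182 kcal/day.
TEE = 1307.3182 × 1.3 = 1699.5136 kcal/day.
Protein energy = 17% × 1699.5136 = 288.9173 kcal.
Protein = 288.9173 ÷ 4 kcal/g = 72.2293 g.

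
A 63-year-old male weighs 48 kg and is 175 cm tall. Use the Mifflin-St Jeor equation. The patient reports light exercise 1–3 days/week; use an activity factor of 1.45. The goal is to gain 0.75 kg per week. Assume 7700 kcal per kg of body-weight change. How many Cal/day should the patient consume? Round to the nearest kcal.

2657 Cal/day

Mifflin-St Jeor (male): BMR = 10(48) + 6.25(175) − 5(63) + 5 = 480 + 1093.75 − 315 + 5 = 1263.75 kcal/day.
TEE = 1263.75 × 1.45 = 1832.4375 kcal/day.
Required daily surplus = 0.75 × 7700 ÷ 7 = 825 kcal/day.
Target intake = 1832.4375 + 825 = 2657.4375 kcal/day.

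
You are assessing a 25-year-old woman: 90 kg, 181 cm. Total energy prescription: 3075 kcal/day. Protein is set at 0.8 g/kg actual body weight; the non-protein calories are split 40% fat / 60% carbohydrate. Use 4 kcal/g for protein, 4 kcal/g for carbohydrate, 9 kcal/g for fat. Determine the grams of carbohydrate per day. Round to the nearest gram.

Protein = 0.8 × 90 = 72 g → 72 × 4 = 288 kcal.
Non-protein calories = 3075 − 288 = 2787 kcal.
Fat: 40% × 2787 = 1114.8 kcal; carbohydrate: 1672.2 kcal.
Carbohydrate: 1672.2 kcal ÷ 4 kcal/g = 418.05 g.

418 g/day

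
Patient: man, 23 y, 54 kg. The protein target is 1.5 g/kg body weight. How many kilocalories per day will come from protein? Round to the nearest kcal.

324 kcal/day

Protein = 1.5 g/kg × 54 kg = 81 g/day.
Protein energy = 81 g × 4 kcal/g = 324 kcal/day.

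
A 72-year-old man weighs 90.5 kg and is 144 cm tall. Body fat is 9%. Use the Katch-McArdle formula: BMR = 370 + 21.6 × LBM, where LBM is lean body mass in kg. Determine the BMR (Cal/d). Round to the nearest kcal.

LBM = 90.5 × (1 − 0.09) = 82.355 kg. Katch-McArdle: BMR = 370 + 21.6 × 82.355 = 2148.868 kcal/day.

2149 Cal/d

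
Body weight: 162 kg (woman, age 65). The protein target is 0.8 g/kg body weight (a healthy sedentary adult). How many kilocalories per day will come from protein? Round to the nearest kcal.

Protein = 0.8 g/kg × 162 kg = 129.6 g/day.
Protein energy = 129.6 g × 4 kcal/g = 518.4 kcal/day.

518 kcal/day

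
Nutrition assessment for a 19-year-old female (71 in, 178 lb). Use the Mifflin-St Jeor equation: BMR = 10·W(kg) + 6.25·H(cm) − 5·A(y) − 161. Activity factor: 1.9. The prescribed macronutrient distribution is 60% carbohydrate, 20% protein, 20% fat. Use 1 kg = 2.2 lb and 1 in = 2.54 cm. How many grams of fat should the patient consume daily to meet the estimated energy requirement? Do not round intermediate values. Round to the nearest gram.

71 g/day

Convert to metric: weight = 178 ÷ 2.2 = 80.9091 kg; height = 71 × 2.54 = 180.34 cm.
Mifflin-St Jeor (female): BMR = 10(80.9091) + 6.25(180.34) − 5(19) − 161 = 809.0909 + 1127.125 − 95 − 161 = 1680.2159 kcal/day.
TEE = 1680.2159 × 1.9 = 3192.4102 kcal/day.
Fat energy = 20% × 3192.4102 = 638.482 kcal.
Fat = 638.482 ÷ 9 kcal/g = 70.9424 g.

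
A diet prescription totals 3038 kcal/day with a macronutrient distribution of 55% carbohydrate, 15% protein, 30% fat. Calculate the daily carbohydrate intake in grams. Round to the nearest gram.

418 g/day

Carbohydrate energy = 55% × 3038 = 1670.9 kcal.
At 4 kcal/g: 1670.9 ÷ 4 = 417.725 g.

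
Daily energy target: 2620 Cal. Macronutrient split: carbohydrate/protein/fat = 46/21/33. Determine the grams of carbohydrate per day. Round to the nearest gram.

301 g/day

Carbohydrate energy = 46% × 2620 = 1205.2 kcal.
At 4 kcal/g: 1205.2 ÷ 4 = 301.3 g.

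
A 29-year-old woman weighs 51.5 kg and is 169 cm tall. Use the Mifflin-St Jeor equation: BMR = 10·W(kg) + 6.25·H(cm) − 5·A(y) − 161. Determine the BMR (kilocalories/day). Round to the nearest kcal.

1265 kilocalories/day

Mifflin-St Jeor (female): BMR = 10(51.5) + 6.25(169) − 5(29) − 161 = 515 + 1056.25 − 145 − 161 = 1265.25 kcal/day.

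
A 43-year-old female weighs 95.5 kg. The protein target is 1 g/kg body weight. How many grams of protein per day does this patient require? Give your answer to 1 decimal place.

Protein = 1 g/kg × 95.5 kg = 95.5 g/day.

95.5 g/day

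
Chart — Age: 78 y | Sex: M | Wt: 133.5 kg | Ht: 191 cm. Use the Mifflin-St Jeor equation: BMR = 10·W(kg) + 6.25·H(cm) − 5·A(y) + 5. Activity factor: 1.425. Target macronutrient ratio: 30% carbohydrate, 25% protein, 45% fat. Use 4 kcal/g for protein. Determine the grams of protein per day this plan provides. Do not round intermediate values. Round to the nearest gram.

191 g/day

Mifflin-St Jeor (male): BMR = 10(133.5) + 6.25(191) − 5(78) + 5 = 1335 + 1193.75 − 390 + 5 = 2143.75 kcal/day.
TEE = 2143.75 × 1.425 = 3054.8438 kcal/day.
Protein energy = 25% × 3054.8438 = 763.7109 kcal.
Protein = 763.7109 ÷ 4 kcal/g = 190.9277 g.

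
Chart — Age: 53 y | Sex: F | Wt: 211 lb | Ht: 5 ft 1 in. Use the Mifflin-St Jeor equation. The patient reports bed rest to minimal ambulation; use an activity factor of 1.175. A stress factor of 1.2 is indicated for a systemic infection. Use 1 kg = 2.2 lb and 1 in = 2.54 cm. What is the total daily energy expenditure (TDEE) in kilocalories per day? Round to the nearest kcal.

Convert to metric: weight = 211 ÷ 2.2 = 95.9091 kg; height = (5×12 + 1) × 2.54 = 61 × 2.54 = 154.94 cm.
Mifflin-St Jeor (female): BMR = 10(95.9091) + 6.25(154.94) − 5(53) − 161 = 959.0909 + 968.375 − 265 − 161 = 1501.4659 kcal/day.
TEE = BMR × activity factor = 1501.4659 × 1.175 = 1764.2224 kcal/day.
Apply stress factor: 1764.2224 × 1.2 = 2117.0669 kcal/day.

2117 kilocalories per day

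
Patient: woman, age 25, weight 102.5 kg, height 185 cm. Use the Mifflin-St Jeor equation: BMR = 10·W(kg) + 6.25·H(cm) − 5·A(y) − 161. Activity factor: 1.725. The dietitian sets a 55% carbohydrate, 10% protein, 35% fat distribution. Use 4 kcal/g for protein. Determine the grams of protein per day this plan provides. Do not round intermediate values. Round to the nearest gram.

82 g/day

Mifflin-St Jeor (female): BMR = 10(102.5) + 6.25(185) − 5(25) − 161 = 1025 + 1156.25 − 125 − 161 = 1895.25 kcal/day.
TEE = 1895.25 × 1.725 = 3269.3063 kcal/day.
Protein energy = 10% × 3269.3063 = 326.9306 kcal.
Protein = 326.9306 ÷ 4 kcal/g = 81.7327 g.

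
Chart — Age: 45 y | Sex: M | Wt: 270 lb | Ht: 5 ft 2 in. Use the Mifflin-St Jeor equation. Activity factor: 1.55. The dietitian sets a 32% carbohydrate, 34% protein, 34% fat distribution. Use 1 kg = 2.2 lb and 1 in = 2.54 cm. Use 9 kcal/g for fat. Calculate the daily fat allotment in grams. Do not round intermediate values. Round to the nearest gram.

117 g/day

Convert to metric: weight = 270 ÷ 2.2 = 122.7273 kg; height = (5×12 + 2) × 2.54 = 62 × 2.54 = 157.48 cm.
Mifflin-St Jeor (male): BMR = 10(122.7273) + 6.25(157.48) − 5(45) + 5 = 1227.2727 + 984.25 − 225 + 5 = 1991.5227 kcal/day.
TEE = 1991.5227 × 1.55 = 3086.8602 kcal/day.
Fat energy = 34% × 3086.8602 = 1049.5325 kcal.
Fat = 1049.5325 ÷ 9 kcal/g = 116.6147 g.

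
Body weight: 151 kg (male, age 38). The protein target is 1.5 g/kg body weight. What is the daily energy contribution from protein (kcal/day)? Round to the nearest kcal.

Protein = 1.5 g/kg × 151 kg = 226.5 g/day.
Protein energy = 226.5 g × 4 kcal/g = 906 kcal/day.

906 kcal/day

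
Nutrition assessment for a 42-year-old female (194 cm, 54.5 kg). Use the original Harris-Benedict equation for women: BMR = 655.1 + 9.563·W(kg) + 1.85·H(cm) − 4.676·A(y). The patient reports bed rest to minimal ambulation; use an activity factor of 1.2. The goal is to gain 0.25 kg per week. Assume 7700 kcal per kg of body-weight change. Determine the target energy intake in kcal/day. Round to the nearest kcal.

Harris-Benedict: BMR = 655.1 + 9.563(54.5) + 1.85(194) − 4.676(42) = 1338.7915 kcal/day.
TEE = 1338.7915 × 1.2 = 1606.5498 kcal/day.
Required daily surplus = 0.25 × 7700 ÷ 7 = 275 kcal/day.
Target intake = 1606.5498 + 275 = 1881.5498 kcal/day.

1882 kcal/day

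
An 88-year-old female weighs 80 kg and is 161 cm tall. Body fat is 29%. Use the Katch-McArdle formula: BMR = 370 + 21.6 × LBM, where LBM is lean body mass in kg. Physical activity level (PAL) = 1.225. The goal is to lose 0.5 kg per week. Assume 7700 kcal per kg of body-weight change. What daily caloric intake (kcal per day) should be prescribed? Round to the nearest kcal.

LBM = 80 × (1 − 0.29) = 56.8 kg. Katch-McArdle: BMR = 370 + 21.6 × 56.8 = 1596.88 kcal/day.
TEE = 1596.88 × 1.225 = 1956.178 kcal/day.
Required daily deficit = 0.5 × 7700 ÷ 7 = 550 kcal/day.
Target intake = 1956.178 − 550 = 1406.178 kcal/day.

1406 kcal per day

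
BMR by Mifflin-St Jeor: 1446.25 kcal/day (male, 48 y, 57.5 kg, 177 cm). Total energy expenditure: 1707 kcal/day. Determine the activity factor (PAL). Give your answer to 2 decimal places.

Activity factor = TEE ÷ BMR = 1707 ÷ 1446.25 = 1.18.

1.18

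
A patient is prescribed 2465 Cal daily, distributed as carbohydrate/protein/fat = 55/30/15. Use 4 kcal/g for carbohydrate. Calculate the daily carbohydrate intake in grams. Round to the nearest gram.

Carbohydrate energy = 55% × 2465 = 1355.75 kcal.
At 4 kcal/g: 1355.75 ÷ 4 = 338.9375 g.

339 g/day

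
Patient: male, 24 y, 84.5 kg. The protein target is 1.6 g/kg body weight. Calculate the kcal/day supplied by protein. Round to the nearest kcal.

541 kcal/day

Protein = 1.6 g/kg × 84.5 kg = 135.2 g/day.
Protein energy = 135.2 g × 4 kcal/g = 540.8 kcal/day.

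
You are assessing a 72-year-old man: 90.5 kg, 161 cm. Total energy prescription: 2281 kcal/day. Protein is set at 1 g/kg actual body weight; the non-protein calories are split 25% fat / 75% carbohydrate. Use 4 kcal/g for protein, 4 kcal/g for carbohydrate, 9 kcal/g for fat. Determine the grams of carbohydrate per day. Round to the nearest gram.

360 g/day

Protein = 1 × 90.5 = 90.5 g → 90.5 × 4 = 362 kcal.
Non-protein calories = 2281 − 362 = 1919 kcal.
Fat: 25% × 1919 = 479.75 kcal; carbohydrate: 1439.25 kcal.
Carbohydrate: 1439.25 kcal ÷ 4 kcal/g = 359.8125 g.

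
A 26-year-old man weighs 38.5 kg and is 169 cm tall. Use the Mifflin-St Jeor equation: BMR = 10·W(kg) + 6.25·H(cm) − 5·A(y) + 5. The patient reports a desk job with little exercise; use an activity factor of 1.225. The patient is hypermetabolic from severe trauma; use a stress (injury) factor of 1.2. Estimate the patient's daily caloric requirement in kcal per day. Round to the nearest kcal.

1935 kcal per day

Mifflin-St Jeor (male): BMR = 10(38.5) + 6.25(169) − 5(26) + 5 = 385 + 1056.25 − 130 + 5 = 1316.25 kcal/day.
TEE = BMR × activity factor = 1316.25 × 1.225 = 1612.4063 kcal/day.
Apply stress factor: 1612.4063 × 1.2 = 1934.8875 kcal/day.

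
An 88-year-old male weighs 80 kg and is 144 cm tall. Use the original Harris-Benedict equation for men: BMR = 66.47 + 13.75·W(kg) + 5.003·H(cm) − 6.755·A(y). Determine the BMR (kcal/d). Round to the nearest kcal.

1292 kcal/d

Harris-Benedict: BMR = 66.47 + 13.75(80) + 5.003(144) − 6.755(88) = 1292.462 kcal/day.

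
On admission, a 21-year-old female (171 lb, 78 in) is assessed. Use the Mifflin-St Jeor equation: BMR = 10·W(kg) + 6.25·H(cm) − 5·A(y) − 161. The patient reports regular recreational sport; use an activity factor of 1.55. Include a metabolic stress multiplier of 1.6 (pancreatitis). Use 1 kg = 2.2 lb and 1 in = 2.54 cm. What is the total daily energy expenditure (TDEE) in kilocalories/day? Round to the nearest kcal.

Convert to metric: weight = 171 ÷ 2.2 = 77.7273 kg; height = 78 × 2.54 = 198.12 cm.
Mifflin-St Jeor (female): BMR = 10(77.7273) + 6.25(198.12) − 5(21) − 161 = 777.2727 + 1238.25 − 105 − 161 = 1749.5227 kcal/day.
TEE = BMR × activity factor = 1749.5227 × 1.55 = 2711.7602 kcal/day.
Apply stress factor: 2711.7602 × 1.6 = 4338.8164 kcal/day.

4339 kilocalories/day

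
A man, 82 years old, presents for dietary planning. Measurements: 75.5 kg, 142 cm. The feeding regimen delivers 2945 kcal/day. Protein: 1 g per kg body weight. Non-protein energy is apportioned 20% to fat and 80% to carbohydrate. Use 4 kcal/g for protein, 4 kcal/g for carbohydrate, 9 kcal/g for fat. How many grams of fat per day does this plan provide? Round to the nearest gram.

Protein = 1 × 75.5 = 75.5 g → 75.5 × 4 = 302 kcal.
Non-protein calories = 2945 − 302 = 2643 kcal.
Fat: 20% × 2643 = 528.6 kcal; carbohydrate: 2114.4 kcal.
Fat: 528.6 kcal ÷ 9 kcal/g = 58.7333 g.

59 g/day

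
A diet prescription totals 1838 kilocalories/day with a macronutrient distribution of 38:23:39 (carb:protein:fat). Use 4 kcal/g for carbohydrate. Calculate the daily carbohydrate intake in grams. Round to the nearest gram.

Carbohydrate energy = 38% × 1838 = 698.44 kcal.
At 4 kcal/g: 698.44 ÷ 4 = 174.61 g.

175 g/day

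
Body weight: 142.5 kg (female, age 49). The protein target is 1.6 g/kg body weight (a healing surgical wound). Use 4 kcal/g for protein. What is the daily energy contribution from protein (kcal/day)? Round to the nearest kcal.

Protein = 1.6 g/kg × 142.5 kg = 228 g/day.
Protein energy = 228 g × 4 kcal/g = 912 kcal/day.

912 kcal/day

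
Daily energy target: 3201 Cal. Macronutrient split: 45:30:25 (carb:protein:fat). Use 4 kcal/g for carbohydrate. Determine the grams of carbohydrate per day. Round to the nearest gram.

Carbohydrate energy = 45% × 3201 = 1440.45 kcal.
At 4 kcal/g: 1440.45 ÷ 4 = 360.1125 g.

360 g/day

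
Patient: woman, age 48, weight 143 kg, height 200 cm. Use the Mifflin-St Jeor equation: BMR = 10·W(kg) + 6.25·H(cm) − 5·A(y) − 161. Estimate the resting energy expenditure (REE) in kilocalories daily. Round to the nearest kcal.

Mifflin-St Jeor (female): BMR = 10(143) + 6.25(200) − 5(48) − 161 = 1430 + 1250 − 240 − 161 = 2279 kcal/day.

2279 kilocalories daily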